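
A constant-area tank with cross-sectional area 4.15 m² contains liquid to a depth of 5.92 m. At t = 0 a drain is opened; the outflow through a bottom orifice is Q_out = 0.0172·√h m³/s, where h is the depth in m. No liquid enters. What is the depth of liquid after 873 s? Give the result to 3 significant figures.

A dh/dt = −Q_out = −0.0172 √h.
Separate and integrate: 2(√h − √h₀) = −(0.0172/A) t.
√h = √5.92 − 0.0172·873/(2·4.15) = 2.4331 − 1.8091 = 0.62400.
h = 0.62400² = 0.38937 m.

0.389 m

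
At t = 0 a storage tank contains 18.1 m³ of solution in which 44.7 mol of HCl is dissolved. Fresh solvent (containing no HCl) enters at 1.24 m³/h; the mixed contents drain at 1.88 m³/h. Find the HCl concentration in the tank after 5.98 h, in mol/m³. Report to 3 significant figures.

1.56 mol/m³

Let m(t) be the amount of HCl. Volume: V(t) = V₀ + (Q_in − Q_out) t = 18.1 − 0.64000 t; V(5.98) = 14.273 m³.
Solute balance: dm/dt = 0 − Q_out C = −Q_out m/V(t).
Separate: dm/m = −Q_out dt/V(t) ⇒ ln(m/m₀) = −(Q_out/(Q_in−Q_out)) ln(V/V₀).
m = m₀ (V₀/V)^(Q_out/(Q_in−Q_out)) = 44.7 × (18.1/14.273)^(-2.9375) = 22.246 mol.
C = m/V = 22.246/14.273 = 1.5586 mol/m³.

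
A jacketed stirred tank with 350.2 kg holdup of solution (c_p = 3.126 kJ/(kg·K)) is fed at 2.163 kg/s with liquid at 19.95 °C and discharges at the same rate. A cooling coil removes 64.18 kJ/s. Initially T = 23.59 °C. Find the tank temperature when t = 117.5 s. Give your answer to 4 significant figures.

16.81 °C

First-law balance (no shaft work): M c_p dT/dt = ṁ c_p (T_in − T) − 64.18.
Rearrange: dT/dt = (T_ss − T)/τ with τ = M/ṁ = 161.905 s and T_ss = T_in − Q̇/(ṁ c_p) = 10.4581 °C.
Integrating: T(t) = T_ss + (T₀ − T_ss) e^(−t/τ).
T(117.5) = 10.4581 + (13.1319)·e^(−117.5/161.905) = 10.4581 + (13.1319)·0.483969 = 16.8135 °C.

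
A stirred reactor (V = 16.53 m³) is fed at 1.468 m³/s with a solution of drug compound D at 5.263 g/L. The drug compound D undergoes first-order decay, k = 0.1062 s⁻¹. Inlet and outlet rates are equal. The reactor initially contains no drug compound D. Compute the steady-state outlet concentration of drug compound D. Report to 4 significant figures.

2.397 g/L

V dC/dt = Q(C_in − C) − k V C.
Steady state (dC/dt = 0): C_ss = Q C_in/(Q + kV) = C_in/(1 + kV/Q).
C_ss = 1.468·5.263/(1.468 + 0.1062·16.53) = 7.72608/3.22349 = 2.39681 g/L.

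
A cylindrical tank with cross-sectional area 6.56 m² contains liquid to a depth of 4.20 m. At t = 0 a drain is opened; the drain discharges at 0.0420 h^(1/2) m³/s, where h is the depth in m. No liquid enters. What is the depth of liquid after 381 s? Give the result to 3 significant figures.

0.688 m

A dh/dt = −Q_out = −0.0420 √h.
This is separable: 2 d(√h)/dt = −0.0420/A, so √h = √h₀ − (0.0420/(2A)) t.
√h = √4.20 − 0.0420·381/(2·6.56) = 2.0494 − 1.2197 = 0.82973.
h = 0.82973² = 0.68844 m.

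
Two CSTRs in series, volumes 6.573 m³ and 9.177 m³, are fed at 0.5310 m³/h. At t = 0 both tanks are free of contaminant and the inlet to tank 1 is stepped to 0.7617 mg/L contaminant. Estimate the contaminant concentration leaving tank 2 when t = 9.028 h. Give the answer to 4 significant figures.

Each tank obeys Vᵢ dCᵢ/dt = Q(Cᵢ₋₁ − Cᵢ), so τᵢ = Vᵢ/Q.
τ₁ = 6.573/0.5310 = 12.3785 h; τ₂ = 9.177/0.5310 = 17.2825 h.
Tank 1: C₁ = C_in(1 − e^(−t/τ₁)). Tank 2 (τ₁ ≠ τ₂): C₂ = C_in[1 − (τ₁ e^(−t/τ₁) − τ₂ e^(−t/τ₂))/(τ₁ − τ₂)].
At t = 9.028: e^(−t/τ₁) = 0.482233, e^(−t/τ₂) = 0.593108.
C₂ = 0.7617·[1 − (12.3785·0.482233 − 17.2825·0.593108)/(-4.90395)] = 0.7617·0.127022 = 0.0967529 mg/L.

0.09675 mg/L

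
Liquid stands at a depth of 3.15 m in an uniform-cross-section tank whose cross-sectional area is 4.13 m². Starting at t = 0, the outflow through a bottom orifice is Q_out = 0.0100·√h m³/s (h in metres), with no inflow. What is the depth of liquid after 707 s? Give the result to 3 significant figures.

Mass balance (ρ constant): A dh/dt = −0.0100 √h.
This is separable: 2 d(√h)/dt = −0.0100/A, so √h = √h₀ − (0.0100/(2A)) t.
√h = √3.15 − 0.0100·707/(2·4.13) = 1.7748 − 0.85593 = 0.91889.
h = 0.91889² = 0.84436 m.

0.844 m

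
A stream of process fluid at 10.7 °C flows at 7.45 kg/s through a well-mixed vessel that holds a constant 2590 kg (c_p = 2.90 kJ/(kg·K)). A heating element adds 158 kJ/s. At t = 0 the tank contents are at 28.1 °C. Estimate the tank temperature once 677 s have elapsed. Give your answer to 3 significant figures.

Unsteady energy balance on the tank contents: M c_p dT/dt = ṁ c_p (T_in − T) + 158.
Rearrange: dT/dt = (T_ss − T)/τ with τ = M/ṁ = 347.65 s and T_ss = T_in + Q̇/(ṁ c_p) = 18.013 °C.
T approaches T_ss exponentially: T(t) = T_ss + (T₀ − T_ss) e^(−t/τ).
T(677) = 18.013 + (10.087)·e^(−677/347.65) = 18.013 + (10.087)·0.14265 = 19.452 °C.

19.5 °C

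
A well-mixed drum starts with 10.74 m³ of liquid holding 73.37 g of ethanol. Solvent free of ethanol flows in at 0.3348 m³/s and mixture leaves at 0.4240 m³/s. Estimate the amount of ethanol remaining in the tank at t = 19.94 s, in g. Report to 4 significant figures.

Total volume: dV/dt = Q_in − Q_out = -0.0892000 m³/s, so V(t) = 10.74 − 0.0892000 t and V(19.94) = 8.96135 m³.
No ethanol enters, so dm/dt = −Q_out · (m/V).
dm/m = −Q_out dt/(V₀ − 0.0892000 t); integrating gives ln(m/m₀) = −(Q_out/(Q_in−Q_out)) ln(V/V₀).
m = m₀ (V₀/V)^(Q_out/(Q_in−Q_out)) = 73.37 × (10.74/8.96135)^(-4.75336) = 31.0283 g.

31.03 g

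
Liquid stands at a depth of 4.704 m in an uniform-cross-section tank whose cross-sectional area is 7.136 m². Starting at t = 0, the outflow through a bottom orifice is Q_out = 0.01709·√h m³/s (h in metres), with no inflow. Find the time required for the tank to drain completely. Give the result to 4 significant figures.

Unsteady balance on liquid volume: A dh/dt = −0.01709 √h.
Separate and integrate: 2(√h − √h₀) = −(0.01709/A) t.
Set h = 0: 2√h₀ = (0.01709/A) t_empty ⇒ t_empty = 2A√h₀/0.01709.
t_empty = 2·7.136·√4.704/0.01709 = 14.2720·2.16887/0.01709 = 1811.24 s.

1811 s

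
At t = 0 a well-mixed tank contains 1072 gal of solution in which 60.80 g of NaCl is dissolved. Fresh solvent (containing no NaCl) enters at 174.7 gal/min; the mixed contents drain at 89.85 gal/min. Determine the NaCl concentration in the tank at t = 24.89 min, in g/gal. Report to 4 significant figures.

Total volume: dV/dt = Q_in − Q_out = 84.8500 gal/min, so V(t) = 1072 + 84.8500 t and V(24.89) = 3183.92 gal.
Species balance (pure solvent in): dm/dt = −Q_out · m/V(t).
Separate: dm/m = −Q_out dt/V(t) ⇒ ln(m/m₀) = −(Q_out/(Q_in−Q_out)) ln(V/V₀).
m = m₀ (V₀/V)^(Q_out/(Q_in−Q_out)) = 60.80 × (1072/3183.92)^(1.05893) = 19.1990 g.
C = m/V = 19.1990/3183.92 = 0.00602998 g/gal.

0.006030 g/gal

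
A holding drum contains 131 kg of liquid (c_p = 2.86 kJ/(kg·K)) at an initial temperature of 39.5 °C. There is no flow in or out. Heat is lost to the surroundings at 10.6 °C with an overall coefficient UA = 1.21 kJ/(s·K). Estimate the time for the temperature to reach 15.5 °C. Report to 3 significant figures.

549 s

Heat balance on the well-mixed liquid: M c_p dT/dt = −UA(T − T_amb).
τ = M c_p/UA = 309.64 s; T_ss = T_amb = 10.600 °C.
T(t) = T_ss + (T₀ − T_ss)e^(−t/τ); set T = 15.5:
t = −τ ln[(T − T_ss)/(T₀ − T_ss)] = −309.64 · ln(0.16955) = 549.48 s.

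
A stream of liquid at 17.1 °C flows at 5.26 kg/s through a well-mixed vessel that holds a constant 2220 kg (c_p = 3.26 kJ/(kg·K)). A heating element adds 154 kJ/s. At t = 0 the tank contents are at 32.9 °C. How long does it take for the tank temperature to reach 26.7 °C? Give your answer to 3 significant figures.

Energy balance: M c_p dT/dt = ṁ c_p (T_in − T) + 154.
τ = M/ṁ = 422.05 s; T_ss = T_in + Q̇/(ṁ c_p) = 26.081 °C.
T(t) = T_ss + (T₀ − T_ss) e^(−t/τ). Set T = 26.7:
e^(−t/τ) = (26.7 − 26.081)/(32.9 − 26.081) = 0.090796
t = −422.05 · ln(0.090796) = 1012.6 s.

1010 s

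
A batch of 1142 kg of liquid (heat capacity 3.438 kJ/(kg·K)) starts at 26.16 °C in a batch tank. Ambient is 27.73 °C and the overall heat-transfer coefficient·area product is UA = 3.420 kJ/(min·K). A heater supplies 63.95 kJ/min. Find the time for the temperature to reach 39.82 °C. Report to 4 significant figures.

1287 min

Lumped-capacitance energy balance: M c_p dT/dt = UA(T_amb − T) + Q̇.
τ = M c_p/UA = 1148.01 min; T_ss = T_amb + Q̇/UA = 27.73 + 63.95/3.420 = 46.4288 °C.
T(t) = T_ss + (T₀ − T_ss)e^(−t/τ); set T = 39.82:
t = −τ ln[(T − T_ss)/(T₀ − T_ss)] = −1148.01 · ln(0.326059) = 1286.55 min.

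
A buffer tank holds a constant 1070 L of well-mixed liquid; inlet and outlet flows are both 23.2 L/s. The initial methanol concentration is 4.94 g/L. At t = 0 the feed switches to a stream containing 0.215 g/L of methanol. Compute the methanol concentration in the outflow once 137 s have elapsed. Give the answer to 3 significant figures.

Unsteady species balance (constant V, well mixed): V dC/dt = Q(C_in − C).
Rewrite as dC/dt + C/τ = C_in/τ, τ = V/Q = 46.121 s.
C approaches C_in exponentially: C(t) = C_in + (C₀ − C_in) e^(−t/τ).
C(137) = 0.215 + (4.94 − 0.215)·e^(−137/46.121) = 0.215 + (4.7250)·0.051279 = 0.45729 g/L.

0.457 g/L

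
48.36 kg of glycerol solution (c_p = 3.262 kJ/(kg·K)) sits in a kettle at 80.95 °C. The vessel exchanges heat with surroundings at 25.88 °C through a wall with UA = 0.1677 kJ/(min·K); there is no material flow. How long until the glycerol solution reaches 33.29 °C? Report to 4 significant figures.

Lumped-capacitance energy balance: M c_p dT/dt = UA(T_amb − T).
τ = M c_p/UA = 940.670 min; T_ss = T_amb = 25.8800 °C.
T(t) = T_ss + (T₀ − T_ss)e^(−t/τ); set T = 33.29:
t = −τ ln[(T − T_ss)/(T₀ − T_ss)] = −940.670 · ln(0.134556) = 1886.77 min.

1887 min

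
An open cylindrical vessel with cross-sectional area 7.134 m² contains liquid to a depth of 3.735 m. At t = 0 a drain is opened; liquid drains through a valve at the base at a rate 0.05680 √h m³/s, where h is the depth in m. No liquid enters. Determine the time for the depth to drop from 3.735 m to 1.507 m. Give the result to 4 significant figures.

177.1 s

Mass balance (ρ constant): A dh/dt = −0.05680 √h.
Separate and integrate: 2(√h − √h₀) = −(0.05680/A) t.
t = 2A(√h₀ − √h)/0.05680 = 2·7.134·(√3.735 − √1.507)/0.05680
  = 14.2680 × (1.93261 − 1.22760) / 0.05680 = 177.098 s.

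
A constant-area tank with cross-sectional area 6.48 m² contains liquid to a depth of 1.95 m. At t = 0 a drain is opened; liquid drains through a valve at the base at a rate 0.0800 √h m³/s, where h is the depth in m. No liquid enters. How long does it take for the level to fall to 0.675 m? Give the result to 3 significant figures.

93.1 s

Accumulation of liquid (constant cross-section A): A dh/dt = −0.0800 √h.
This is separable: 2 d(√h)/dt = −0.0800/A, so √h = √h₀ − (0.0800/(2A)) t.
t = 2A(√h₀ − √h)/0.0800 = 2·6.48·(√1.95 − √0.675)/0.0800
  = 12.960 × (1.3964 − 0.82158) / 0.0800 = 93.124 s.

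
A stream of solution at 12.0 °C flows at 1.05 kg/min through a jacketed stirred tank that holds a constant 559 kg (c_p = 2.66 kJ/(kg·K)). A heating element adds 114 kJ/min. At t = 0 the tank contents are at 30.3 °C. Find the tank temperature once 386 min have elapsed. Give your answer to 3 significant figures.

Heat balance on the well-mixed liquid: M c_p dT/dt = ṁ c_p (T_in − T) + 114.
τ = M/ṁ = 532.38 min; T_ss = T_in + Q̇/(ṁ c_p) = 12.0 + 114/(1.05·2.66) = 52.816 °C.
T approaches T_ss exponentially: T(t) = T_ss + (T₀ − T_ss) e^(−t/τ).
T(386) = 52.816 + (-22.516)·e^(−386/532.38) = 52.816 + (-22.516)·0.48430 = 41.912 °C.

41.9 °C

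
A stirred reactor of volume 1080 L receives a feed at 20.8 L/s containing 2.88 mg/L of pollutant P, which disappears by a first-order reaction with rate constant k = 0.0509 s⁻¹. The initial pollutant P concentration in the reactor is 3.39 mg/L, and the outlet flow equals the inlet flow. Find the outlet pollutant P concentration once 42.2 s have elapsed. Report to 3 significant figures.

0.925 mg/L

V dC/dt = Q(C_in − C) − k V C.
dC/dt = (Q/V) C_in − (Q/V + k) C; effective rate a = Q/V + k = 0.019259 + 0.0509 = 0.070159 s⁻¹.
C_ss = Q C_in/(Q + kV) = 0.79058 mg/L; C(t) = C_ss + (C₀ − C_ss) e^(−a t).
C(42.2) = 0.79058 + (2.5994)·e^(−0.070159·42.2) = 0.79058 + (2.5994)·0.051782 = 0.92518 mg/L.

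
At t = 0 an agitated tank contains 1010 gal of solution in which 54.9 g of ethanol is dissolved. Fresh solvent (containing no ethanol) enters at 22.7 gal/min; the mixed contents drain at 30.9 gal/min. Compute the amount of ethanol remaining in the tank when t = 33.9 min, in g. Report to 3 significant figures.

16.3 g

Total volume: dV/dt = Q_in − Q_out = -8.2000 gal/min, so V(t) = 1010 − 8.2000 t and V(33.9) = 732.02 gal.
No ethanol enters, so dm/dt = −Q_out · (m/V).
Separate: dm/m = −Q_out dt/V(t) ⇒ ln(m/m₀) = −(Q_out/(Q_in−Q_out)) ln(V/V₀).
m = m₀ (V₀/V)^(Q_out/(Q_in−Q_out)) = 54.9 × (1010/732.02)^(-3.7683) = 16.322 g.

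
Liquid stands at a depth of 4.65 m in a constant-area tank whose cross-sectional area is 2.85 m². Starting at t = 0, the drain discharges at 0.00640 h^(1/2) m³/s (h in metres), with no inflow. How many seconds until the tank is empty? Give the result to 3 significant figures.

A dh/dt = −Q_out = −0.00640 √h.
∫ h^(−1/2) dh = −(0.00640/A) ∫ dt, giving 2√h = 2√h₀ − (0.00640/A) t.
Tank is empty when √h = 0: t_empty = 2A√h₀/0.00640.
t_empty = 2·2.85·√4.65/0.00640 = 5.7000·2.1564/0.00640 = 1920.5 s.

1920 s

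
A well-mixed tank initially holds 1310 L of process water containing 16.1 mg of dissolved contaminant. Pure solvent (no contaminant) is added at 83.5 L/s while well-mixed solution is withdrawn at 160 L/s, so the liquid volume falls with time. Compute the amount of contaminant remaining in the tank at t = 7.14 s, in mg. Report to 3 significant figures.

5.21 mg

Total volume: dV/dt = Q_in − Q_out = -76.500 L/s, so V(t) = 1310 − 76.500 t and V(7.14) = 763.79 L.
No contaminant enters, so dm/dt = −Q_out · (m/V).
dm/m = −Q_out dt/(V₀ − 76.500 t); integrating gives ln(m/m₀) = −(Q_out/(Q_in−Q_out)) ln(V/V₀).
m = m₀ (V₀/V)^(Q_out/(Q_in−Q_out)) = 16.1 × (1310/763.79)^(-2.0915) = 5.2095 mg.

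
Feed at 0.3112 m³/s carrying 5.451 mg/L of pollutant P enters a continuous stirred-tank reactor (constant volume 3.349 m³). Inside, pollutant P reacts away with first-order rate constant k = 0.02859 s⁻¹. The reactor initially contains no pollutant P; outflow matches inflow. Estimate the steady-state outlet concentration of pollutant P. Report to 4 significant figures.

4.168 mg/L

Accumulation = in − out − consumed: V dC/dt = Q C_in − Q C − k V C.
At steady state: 0 = Q C_in − (Q + kV) C_ss, so C_ss = Q C_in/(Q + kV).
C_ss = 0.3112·5.451/(0.3112 + 0.02859·3.349) = 1.69635/0.406948 = 4.16847 mg/L.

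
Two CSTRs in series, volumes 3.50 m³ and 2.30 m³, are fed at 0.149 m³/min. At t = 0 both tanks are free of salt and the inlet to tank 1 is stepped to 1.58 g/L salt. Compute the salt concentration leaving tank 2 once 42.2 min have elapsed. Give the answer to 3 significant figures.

Time constants: τᵢ = Vᵢ/Q for each well-mixed tank.
τ₁ = 3.50/0.149 = 23.490 min; τ₂ = 2.30/0.149 = 15.436 min.
Tank 1: C₁ = C_in(1 − e^(−t/τ₁)). Tank 2 (τ₁ ≠ τ₂): C₂ = C_in[1 − (τ₁ e^(−t/τ₁) − τ₂ e^(−t/τ₂))/(τ₁ − τ₂)].
At t = 42.2: e^(−t/τ₁) = 0.16588, e^(−t/τ₂) = 0.064970.
C₂ = 1.58·[1 − (23.490·0.16588 − 15.436·0.064970)/(8.0537)] = 1.58·0.64072 = 1.0123 g/L.

1.01 g/L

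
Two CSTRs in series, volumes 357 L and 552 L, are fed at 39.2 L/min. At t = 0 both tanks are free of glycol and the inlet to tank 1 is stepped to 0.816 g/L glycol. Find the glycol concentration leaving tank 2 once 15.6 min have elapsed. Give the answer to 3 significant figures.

0.322 g/L

Each tank obeys Vᵢ dCᵢ/dt = Q(Cᵢ₋₁ − Cᵢ), so τᵢ = Vᵢ/Q.
τ₁ = 357/39.2 = 9.1071 min; τ₂ = 552/39.2 = 14.082 min.
Tank 1: C₁ = C_in(1 − e^(−t/τ₁)). Tank 2 (τ₁ ≠ τ₂): C₂ = C_in[1 − (τ₁ e^(−t/τ₁) − τ₂ e^(−t/τ₂))/(τ₁ − τ₂)].
At t = 15.6: e^(−t/τ₁) = 0.18033, e^(−t/τ₂) = 0.33028.
C₂ = 0.816·[1 − (9.1071·0.18033 − 14.082·0.33028)/(-4.9745)] = 0.816·0.39522 = 0.32250 g/L.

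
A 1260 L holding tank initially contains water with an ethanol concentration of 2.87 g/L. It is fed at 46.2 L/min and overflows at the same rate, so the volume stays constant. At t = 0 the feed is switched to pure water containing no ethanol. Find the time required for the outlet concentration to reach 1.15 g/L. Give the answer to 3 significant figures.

24.9 min

Accumulation = in − out for the solute gives V dC/dt = Q(C_in − C), so τ = V/Q = 27.273 min.
C(t) = C_in + (C₀ − C_in) e^(−t/τ). Set C = 1.15 and solve for t:
e^(−t/τ) = (C − C_in)/(C₀ − C_in) = (1.15 − 0)/(2.87 − 0) = 0.40070
t = −τ ln(…) = 27.273 × 0.91455 = 24.942 min.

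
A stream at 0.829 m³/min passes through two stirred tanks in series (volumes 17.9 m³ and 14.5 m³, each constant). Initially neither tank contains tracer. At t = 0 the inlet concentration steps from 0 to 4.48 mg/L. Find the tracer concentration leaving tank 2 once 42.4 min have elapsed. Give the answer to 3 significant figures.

2.86 mg/L

Each tank obeys Vᵢ dCᵢ/dt = Q(Cᵢ₋₁ − Cᵢ), so τᵢ = Vᵢ/Q.
τ₁ = 17.9/0.829 = 21.592 min; τ₂ = 14.5/0.829 = 17.491 min.
Solving the cascade with C₁(0)=C₂(0)=0 gives C₂(t) = C_in[1 − (τ₁ e^(−t/τ₁) − τ₂ e^(−t/τ₂))/(τ₁ − τ₂)].
At t = 42.4: e^(−t/τ₁) = 0.14034, e^(−t/τ₂) = 0.088557.
C₂ = 4.48·[1 − (21.592·0.14034 − 17.491·0.088557)/(4.1013)] = 4.48·0.63880 = 2.8618 mg/L.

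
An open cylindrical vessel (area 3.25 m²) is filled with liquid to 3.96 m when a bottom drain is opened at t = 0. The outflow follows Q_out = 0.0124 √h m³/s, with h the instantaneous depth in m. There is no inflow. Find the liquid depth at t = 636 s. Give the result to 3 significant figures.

A dh/dt = −Q_out = −0.0124 √h.
Separate and integrate: 2(√h − √h₀) = −(0.0124/A) t.
√h = √3.96 − 0.0124·636/(2·3.25) = 1.9900 − 1.2133 = 0.77668.
h = 0.77668² = 0.60324 m.

0.603 m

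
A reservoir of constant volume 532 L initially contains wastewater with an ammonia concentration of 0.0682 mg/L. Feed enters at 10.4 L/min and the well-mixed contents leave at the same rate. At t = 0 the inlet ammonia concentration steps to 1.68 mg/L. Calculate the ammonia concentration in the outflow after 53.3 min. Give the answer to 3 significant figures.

Transient balance on the dissolved component: V dC/dt = Q(C_in − C).
So dC/dt = (C_in − C)/τ with τ = V/Q = 532/10.4 = 51.154 min.
Integrating: C(t) = C_in + (C₀ − C_in) e^(−t/τ).
C(53.3) = 1.68 + (0.0682 − 1.68)·e^(−53.3/51.154) = 1.68 + (-1.6118)·0.35276 = 1.1114 mg/L.

1.11 mg/L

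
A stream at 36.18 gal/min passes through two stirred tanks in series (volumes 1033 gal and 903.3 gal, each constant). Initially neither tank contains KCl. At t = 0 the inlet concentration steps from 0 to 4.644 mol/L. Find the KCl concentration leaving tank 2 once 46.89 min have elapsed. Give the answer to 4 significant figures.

Time constants: τᵢ = Vᵢ/Q for each well-mixed tank.
τ₁ = 1033/36.18 = 28.5517 min; τ₂ = 903.3/36.18 = 24.9668 min.
Solving the cascade with C₁(0)=C₂(0)=0 gives C₂(t) = C_in[1 − (τ₁ e^(−t/τ₁) − τ₂ e^(−t/τ₂))/(τ₁ − τ₂)].
At t = 46.89: e^(−t/τ₁) = 0.193537, e^(−t/τ₂) = 0.152882.
C₂ = 4.644·[1 − (28.5517·0.193537 − 24.9668·0.152882)/(3.58485)] = 4.644·0.523314 = 2.43027 mol/L.

2.430 mol/L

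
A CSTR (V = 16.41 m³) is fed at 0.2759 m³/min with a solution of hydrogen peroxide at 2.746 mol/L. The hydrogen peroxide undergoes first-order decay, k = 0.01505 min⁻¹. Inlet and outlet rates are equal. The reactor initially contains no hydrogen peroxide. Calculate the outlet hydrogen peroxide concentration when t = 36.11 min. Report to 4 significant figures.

Accumulation = in − out − consumed: V dC/dt = Q C_in − Q C − k V C.
dC/dt = (Q/V) C_in − (Q/V + k) C; effective rate a = Q/V + k = 0.0168129 + 0.01505 = 0.0318629 min⁻¹.
C_ss = Q C_in/(Q + kV) = 1.44897 mol/L; C(t) = C_ss + (C₀ − C_ss) e^(−a t).
C(36.11) = 1.44897 + (-1.44897)·e^(−0.0318629·36.11) = 1.44897 + (-1.44897)·0.316456 = 0.990431 mol/L.

0.9904 mol/L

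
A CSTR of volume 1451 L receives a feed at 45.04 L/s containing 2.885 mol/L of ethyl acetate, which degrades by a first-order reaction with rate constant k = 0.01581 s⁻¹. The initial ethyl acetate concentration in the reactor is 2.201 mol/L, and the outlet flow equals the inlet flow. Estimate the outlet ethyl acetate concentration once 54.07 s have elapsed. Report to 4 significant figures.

V dC/dt = Q(C_in − C) − k V C.
dC/dt = (Q/V) C_in − (Q/V + k) C; effective rate a = Q/V + k = 0.0310407 + 0.01581 = 0.0468507 s⁻¹.
C_ss = Q C_in/(Q + kV) = 1.91144 mol/L; C(t) = C_ss + (C₀ − C_ss) e^(−a t).
C(54.07) = 1.91144 + (0.289558)·e^(−0.0468507·54.07) = 1.91144 + (0.289558)·0.0794033 = 1.93443 mol/L.

1.934 mol/L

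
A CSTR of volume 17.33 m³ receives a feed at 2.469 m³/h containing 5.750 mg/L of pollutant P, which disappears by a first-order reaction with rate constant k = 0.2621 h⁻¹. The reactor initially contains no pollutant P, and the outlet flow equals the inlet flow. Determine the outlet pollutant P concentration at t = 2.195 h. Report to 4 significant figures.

Accumulation = in − out − consumed: V dC/dt = Q C_in − Q C − k V C.
This is linear with rate a = Q/V + k = 0.404570 h⁻¹.
C_ss = Q C_in/(Q + kV) = 2.02487 mg/L; C(t) = C_ss + (C₀ − C_ss) e^(−a t).
C(2.195) = 2.02487 + (-2.02487)·e^(−0.404570·2.195) = 2.02487 + (-2.02487)·0.411465 = 1.19171 mg/L.

1.192 mg/L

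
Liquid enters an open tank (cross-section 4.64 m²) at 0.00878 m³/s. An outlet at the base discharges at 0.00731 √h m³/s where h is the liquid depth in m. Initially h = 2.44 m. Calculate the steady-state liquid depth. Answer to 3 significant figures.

A dh/dt = Q_in − 0.00731 √h. Steady state requires inflow = outflow:
Q_in = 0.00731 √h_ss ⇒ √h_ss = 0.00878/0.00731 = 1.2011.
h_ss = 1.2011² = 1.4426 m. (Since h₀ = 2.44 m > h_ss, the level will fall toward this value.)

1.44 m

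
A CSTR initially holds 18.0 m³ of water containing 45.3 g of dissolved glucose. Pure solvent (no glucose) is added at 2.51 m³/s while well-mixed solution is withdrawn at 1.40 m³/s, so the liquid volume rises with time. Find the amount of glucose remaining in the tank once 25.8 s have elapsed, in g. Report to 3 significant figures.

Let m(t) be the amount of glucose. Volume: V(t) = V₀ + (Q_in − Q_out) t = 18.0 + 1.1100 t; V(25.8) = 46.638 m³.
Solute balance: dm/dt = 0 − Q_out C = −Q_out m/V(t).
Separate: dm/m = −Q_out dt/V(t) ⇒ ln(m/m₀) = −(Q_out/(Q_in−Q_out)) ln(V/V₀).
m = m₀ (V₀/V)^(Q_out/(Q_in−Q_out)) = 45.3 × (18.0/46.638)^(1.2613) = 13.634 g.

13.6 g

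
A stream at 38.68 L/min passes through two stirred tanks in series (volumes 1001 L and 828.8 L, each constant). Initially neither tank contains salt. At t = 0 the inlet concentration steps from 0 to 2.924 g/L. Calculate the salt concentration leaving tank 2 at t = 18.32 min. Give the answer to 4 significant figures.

Each tank obeys Vᵢ dCᵢ/dt = Q(Cᵢ₋₁ − Cᵢ), so τᵢ = Vᵢ/Q.
τ₁ = 1001/38.68 = 25.8790 min; τ₂ = 828.8/38.68 = 21.4271 min.
Tank 1: C₁ = C_in(1 − e^(−t/τ₁)). Tank 2 (τ₁ ≠ τ₂): C₂ = C_in[1 − (τ₁ e^(−t/τ₁) − τ₂ e^(−t/τ₂))/(τ₁ − τ₂)].
At t = 18.32: e^(−t/τ₁) = 0.492673, e^(−t/τ₂) = 0.425286.
C₂ = 2.924·[1 − (25.8790·0.492673 − 21.4271·0.425286)/(4.45191)] = 2.924·0.182995 = 0.535078 g/L.

0.5351 g/L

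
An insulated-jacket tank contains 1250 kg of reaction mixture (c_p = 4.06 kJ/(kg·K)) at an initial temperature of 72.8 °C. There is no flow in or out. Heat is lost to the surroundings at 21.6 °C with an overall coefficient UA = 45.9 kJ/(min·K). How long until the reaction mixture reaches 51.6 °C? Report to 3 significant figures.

Lumped-capacitance energy balance: M c_p dT/dt = UA(T_amb − T).
τ = M c_p/UA = 110.57 min; T_ss = T_amb = 21.600 °C.
T(t) = T_ss + (T₀ − T_ss)e^(−t/τ); set T = 51.6:
t = −τ ln[(T − T_ss)/(T₀ − T_ss)] = −110.57 · ln(0.58594) = 59.102 min.

59.1 min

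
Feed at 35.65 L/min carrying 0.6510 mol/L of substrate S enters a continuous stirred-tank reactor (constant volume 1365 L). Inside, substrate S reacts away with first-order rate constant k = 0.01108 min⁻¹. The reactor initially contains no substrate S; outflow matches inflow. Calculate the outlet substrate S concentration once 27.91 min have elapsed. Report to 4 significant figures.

Accumulation = in − out − consumed: V dC/dt = Q C_in − Q C − k V C.
dC/dt = (Q/V) C_in − (Q/V + k) C; effective rate a = Q/V + k = 0.0261172 + 0.01108 = 0.0371972 min⁻¹.
C_ss = Q C_in/(Q + kV) = 0.457085 mol/L; C(t) = C_ss + (C₀ − C_ss) e^(−a t).
C(27.91) = 0.457085 + (-0.457085)·e^(−0.0371972·27.91) = 0.457085 + (-0.457085)·0.354101 = 0.295231 mol/L.

0.2952 mol/L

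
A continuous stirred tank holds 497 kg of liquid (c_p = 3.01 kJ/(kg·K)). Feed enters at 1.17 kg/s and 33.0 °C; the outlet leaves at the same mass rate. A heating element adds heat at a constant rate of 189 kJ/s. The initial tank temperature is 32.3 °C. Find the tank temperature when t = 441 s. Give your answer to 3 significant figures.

67.4 °C

First-law balance (no shaft work): M c_p dT/dt = ṁ c_p (T_in − T) + 189.
τ = M/ṁ = 424.79 s; T_ss = T_in + Q̇/(ṁ c_p) = 33.0 + 189/(1.17·3.01) = 86.667 °C.
Solution: T(t) = T_ss + (T₀ − T_ss) e^(−t/τ).
T(441) = 86.667 + (-54.367)·e^(−441/424.79) = 86.667 + (-54.367)·0.35410 = 67.416 °C.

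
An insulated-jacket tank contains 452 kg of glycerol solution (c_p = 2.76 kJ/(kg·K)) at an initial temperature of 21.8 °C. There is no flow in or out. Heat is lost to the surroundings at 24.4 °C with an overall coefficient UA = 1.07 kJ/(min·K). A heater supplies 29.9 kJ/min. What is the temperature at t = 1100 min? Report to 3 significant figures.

40.5 °C

Heat balance on the well-mixed liquid: M c_p dT/dt = −UA(T − T_amb) + Q̇.
dT/dt = (T_ss − T)/τ with T_ss = T_amb + Q̇/UA = 24.4 + 29.9/1.07 = 52.344 °C, τ = M c_p/UA = 452·2.76/1.07 = 1165.9 min.
This is linear first-order; T(t) = T_ss + (T₀ − T_ss) e^(−t/τ).
T(1100) = 52.344 + (-30.544)·0.38927 = 40.454 °C.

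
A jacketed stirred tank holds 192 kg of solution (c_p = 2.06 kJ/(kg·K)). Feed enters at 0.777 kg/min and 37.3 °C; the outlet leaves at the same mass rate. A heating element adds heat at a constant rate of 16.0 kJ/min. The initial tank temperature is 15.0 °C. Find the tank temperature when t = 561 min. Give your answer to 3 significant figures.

First-law balance (no shaft work): M c_p dT/dt = ṁ c_p (T_in − T) + 16.0.
τ = M/ṁ = 247.10 min; T_ss = T_in + Q̇/(ṁ c_p) = 37.3 + 16.0/(0.777·2.06) = 47.296 °C.
This is linear first-order; T(t) = T_ss + (T₀ − T_ss) e^(−t/τ).
T(561) = 47.296 + (-32.296)·e^(−561/247.10) = 47.296 + (-32.296)·0.10328 = 43.961 °C.

44.0 °C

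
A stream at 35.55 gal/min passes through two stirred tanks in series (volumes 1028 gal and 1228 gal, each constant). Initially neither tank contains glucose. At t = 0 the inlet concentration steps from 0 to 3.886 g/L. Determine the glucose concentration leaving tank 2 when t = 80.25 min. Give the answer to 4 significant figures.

Species balance on tank i: dCᵢ/dt = (Cᵢ₋₁ − Cᵢ)/τᵢ with τᵢ = Vᵢ/Q.
τ₁ = 1028/35.55 = 28.9170 min; τ₂ = 1228/35.55 = 34.5429 min.
Solving the cascade with C₁(0)=C₂(0)=0 gives C₂(t) = C_in[1 − (τ₁ e^(−t/τ₁) − τ₂ e^(−t/τ₂))/(τ₁ − τ₂)].
At t = 80.25: e^(−t/τ₁) = 0.0623381, e^(−t/τ₂) = 0.0979598.
C₂ = 3.886·[1 − (28.9170·0.0623381 − 34.5429·0.0979598)/(-5.62588)] = 3.886·0.718945 = 2.79382 g/L.

2.794 g/L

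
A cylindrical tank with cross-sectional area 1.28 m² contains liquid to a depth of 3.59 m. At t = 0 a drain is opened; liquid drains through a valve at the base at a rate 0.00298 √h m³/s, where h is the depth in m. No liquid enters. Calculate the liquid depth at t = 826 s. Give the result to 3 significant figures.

Unsteady balance on liquid volume: A dh/dt = −0.00298 √h.
∫ h^(−1/2) dh = −(0.00298/A) ∫ dt, giving 2√h = 2√h₀ − (0.00298/A) t.
√h = √3.59 − 0.00298·826/(2·1.28) = 1.8947 − 0.96152 = 0.93321.
h = 0.93321² = 0.87089 m.

0.871 m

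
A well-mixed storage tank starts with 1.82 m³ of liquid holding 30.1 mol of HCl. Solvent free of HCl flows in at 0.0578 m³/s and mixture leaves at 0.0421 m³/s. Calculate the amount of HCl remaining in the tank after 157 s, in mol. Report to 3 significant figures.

3.03 mol

Let m(t) be the amount of HCl. Volume: V(t) = V₀ + (Q_in − Q_out) t = 1.82 + 0.015700 t; V(157) = 4.2849 m³.
Species balance (pure solvent in): dm/dt = −Q_out · m/V(t).
dm/m = −Q_out dt/(V₀ + 0.015700 t); integrating gives ln(m/m₀) = −(Q_out/(Q_in−Q_out)) ln(V/V₀).
m = m₀ (V₀/V)^(Q_out/(Q_in−Q_out)) = 30.1 × (1.82/4.2849)^(2.6815) = 3.0296 mol.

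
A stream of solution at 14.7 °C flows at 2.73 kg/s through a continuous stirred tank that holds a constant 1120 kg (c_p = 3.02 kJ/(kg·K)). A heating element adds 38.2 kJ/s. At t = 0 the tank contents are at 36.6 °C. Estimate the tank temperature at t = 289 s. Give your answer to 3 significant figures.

M c_p dT/dt = ṁ c_p (T_in − T) + Q̇.
τ = M/ṁ = 410.26 s; T_ss = T_in + Q̇/(ṁ c_p) = 14.7 + 38.2/(2.73·3.02) = 19.333 °C.
Solution: T(t) = T_ss + (T₀ − T_ss) e^(−t/τ).
T(289) = 19.333 + (17.267)·e^(−289/410.26) = 19.333 + (17.267)·0.49439 = 27.870 °C.

27.9 °C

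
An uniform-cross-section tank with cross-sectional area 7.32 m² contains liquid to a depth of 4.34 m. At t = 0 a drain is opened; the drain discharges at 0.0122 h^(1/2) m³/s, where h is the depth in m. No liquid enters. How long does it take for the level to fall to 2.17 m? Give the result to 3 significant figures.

Mass balance (ρ constant): A dh/dt = −0.0122 √h.
This is separable: 2 d(√h)/dt = −0.0122/A, so √h = √h₀ − (0.0122/(2A)) t.
t = 2A(√h₀ − √h)/0.0122 = 2·7.32·(√4.34 − √2.17)/0.0122
  = 14.640 × (2.0833 − 1.4731) / 0.0122 = 732.21 s.

732 s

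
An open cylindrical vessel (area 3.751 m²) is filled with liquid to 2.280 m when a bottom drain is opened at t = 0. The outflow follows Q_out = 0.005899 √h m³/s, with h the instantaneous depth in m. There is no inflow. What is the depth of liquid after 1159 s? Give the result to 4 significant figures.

0.3583 m

With no inflow, A dh/dt = −0.005899 √h.
∫ h^(−1/2) dh = −(0.005899/A) ∫ dt, giving 2√h = 2√h₀ − (0.005899/A) t.
√h = √2.280 − 0.005899·1159/(2·3.751) = 1.50997 − 0.911349 = 0.598618.
h = 0.598618² = 0.358343 m.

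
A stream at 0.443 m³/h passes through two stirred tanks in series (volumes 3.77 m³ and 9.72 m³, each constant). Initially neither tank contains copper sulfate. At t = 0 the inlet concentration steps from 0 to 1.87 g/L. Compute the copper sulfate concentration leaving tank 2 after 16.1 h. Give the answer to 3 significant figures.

0.582 g/L

Species balance on tank i: dCᵢ/dt = (Cᵢ₋₁ − Cᵢ)/τᵢ with τᵢ = Vᵢ/Q.
τ₁ = 3.77/0.443 = 8.5102 h; τ₂ = 9.72/0.443 = 21.941 h.
Solving the cascade with C₁(0)=C₂(0)=0 gives C₂(t) = C_in[1 − (τ₁ e^(−t/τ₁) − τ₂ e^(−t/τ₂))/(τ₁ − τ₂)].
At t = 16.1: e^(−t/τ₁) = 0.15079, e^(−t/τ₂) = 0.48009.
C₂ = 1.87·[1 − (8.5102·0.15079 − 21.941·0.48009)/(-13.431)] = 1.87·0.31126 = 0.58205 g/L.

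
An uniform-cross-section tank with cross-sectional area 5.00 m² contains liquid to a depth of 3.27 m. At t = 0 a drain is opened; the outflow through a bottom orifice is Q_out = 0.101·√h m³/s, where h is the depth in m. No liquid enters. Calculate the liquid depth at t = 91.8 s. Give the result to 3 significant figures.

0.776 m

With no inflow, A dh/dt = −0.101 √h.
This is separable: 2 d(√h)/dt = −0.101/A, so √h = √h₀ − (0.101/(2A)) t.
√h = √3.27 − 0.101·91.8/(2·5.00) = 1.8083 − 0.92718 = 0.88113.
h = 0.88113² = 0.77640 m.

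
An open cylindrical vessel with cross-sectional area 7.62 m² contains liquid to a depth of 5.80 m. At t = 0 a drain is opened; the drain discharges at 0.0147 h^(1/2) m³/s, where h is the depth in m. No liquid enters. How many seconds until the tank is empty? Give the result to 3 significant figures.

With no inflow, A dh/dt = −0.0147 √h.
This is separable: 2 d(√h)/dt = −0.0147/A, so √h = √h₀ − (0.0147/(2A)) t.
Tank is empty when √h = 0: t_empty = 2A√h₀/0.0147.
t_empty = 2·7.62·√5.80/0.0147 = 15.240·2.4083/0.0147 = 2496.8 s.

2500 s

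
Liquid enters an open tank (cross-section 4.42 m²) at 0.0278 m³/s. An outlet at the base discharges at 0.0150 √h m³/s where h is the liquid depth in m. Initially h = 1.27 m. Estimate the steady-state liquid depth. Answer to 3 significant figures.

A dh/dt = Q_in − 0.0150 √h. Steady state requires inflow = outflow:
Q_in = 0.0150 √h_ss ⇒ √h_ss = 0.0278/0.0150 = 1.8533.
h_ss = 1.8533² = 3.4348 m. (Since h₀ = 1.27 m < h_ss, the level will rise toward this value.)

3.43 m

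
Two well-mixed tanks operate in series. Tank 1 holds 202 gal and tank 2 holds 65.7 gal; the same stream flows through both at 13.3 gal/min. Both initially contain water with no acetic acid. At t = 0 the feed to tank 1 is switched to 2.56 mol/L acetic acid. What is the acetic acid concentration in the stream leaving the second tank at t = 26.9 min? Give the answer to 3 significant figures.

1.92 mol/L

Time constants: τᵢ = Vᵢ/Q for each well-mixed tank.
τ₁ = 202/13.3 = 15.188 min; τ₂ = 65.7/13.3 = 4.9398 min.
Tank 1: C₁ = C_in(1 − e^(−t/τ₁)). Tank 2 (τ₁ ≠ τ₂): C₂ = C_in[1 − (τ₁ e^(−t/τ₁) − τ₂ e^(−t/τ₂))/(τ₁ − τ₂)].
At t = 26.9: e^(−t/τ₁) = 0.17014, e^(−t/τ₂) = 0.0043156.
C₂ = 2.56·[1 − (15.188·0.17014 − 4.9398·0.0043156)/(10.248)] = 2.56·0.74993 = 1.9198 mol/L.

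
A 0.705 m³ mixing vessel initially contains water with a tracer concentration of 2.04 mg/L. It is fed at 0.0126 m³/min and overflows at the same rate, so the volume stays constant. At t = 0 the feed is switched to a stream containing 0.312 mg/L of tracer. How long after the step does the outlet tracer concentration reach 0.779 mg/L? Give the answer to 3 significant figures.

Unsteady species balance (constant V, well mixed): V dC/dt = Q(C_in − C), so τ = V/Q = 55.952 min.
C(t) = C_in + (C₀ − C_in) e^(−t/τ). Set C = 0.779 and solve for t:
e^(−t/τ) = (C − C_in)/(C₀ − C_in) = (0.779 − 0.312)/(2.04 − 0.312) = 0.27025
t = −τ ln(…) = 55.952 × 1.3084 = 73.208 min.

73.2 min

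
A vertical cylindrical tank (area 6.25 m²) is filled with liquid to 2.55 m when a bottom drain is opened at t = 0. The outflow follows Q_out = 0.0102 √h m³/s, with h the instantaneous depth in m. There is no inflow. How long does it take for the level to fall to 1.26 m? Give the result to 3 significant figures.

581 s

A dh/dt = −Q_out = −0.0102 √h.
Separate and integrate: 2(√h − √h₀) = −(0.0102/A) t.
t = 2A(√h₀ − √h)/0.0102 = 2·6.25·(√2.55 − √1.26)/0.0102
  = 12.500 × (1.5969 − 1.1225) / 0.0102 = 581.34 s.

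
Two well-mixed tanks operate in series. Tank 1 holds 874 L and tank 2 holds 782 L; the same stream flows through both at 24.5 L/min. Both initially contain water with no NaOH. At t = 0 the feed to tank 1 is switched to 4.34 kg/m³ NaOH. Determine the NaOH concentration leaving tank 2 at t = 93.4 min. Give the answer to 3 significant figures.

Time constants: τᵢ = Vᵢ/Q for each well-mixed tank.
τ₁ = 874/24.5 = 35.673 min; τ₂ = 782/24.5 = 31.918 min.
Solving the cascade with C₁(0)=C₂(0)=0 gives C₂(t) = C_in[1 − (τ₁ e^(−t/τ₁) − τ₂ e^(−t/τ₂))/(τ₁ − τ₂)].
At t = 93.4: e^(−t/τ₁) = 0.072935, e^(−t/τ₂) = 0.053600.
C₂ = 4.34·[1 − (35.673·0.072935 − 31.918·0.053600)/(3.7551)] = 4.34·0.76272 = 3.3102 kg/m³.

3.31 kg/m³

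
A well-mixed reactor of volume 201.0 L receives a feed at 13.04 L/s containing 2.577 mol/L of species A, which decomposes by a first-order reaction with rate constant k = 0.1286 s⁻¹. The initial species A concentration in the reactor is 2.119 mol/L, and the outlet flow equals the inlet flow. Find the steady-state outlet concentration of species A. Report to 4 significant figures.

Accumulation = in − out − consumed: V dC/dt = Q C_in − Q C − k V C.
At steady state: 0 = Q C_in − (Q + kV) C_ss, so C_ss = Q C_in/(Q + kV).
C_ss = 13.04·2.577/(13.04 + 0.1286·201.0) = 33.6041/38.8886 = 0.864111 mol/L.

0.8641 mol/L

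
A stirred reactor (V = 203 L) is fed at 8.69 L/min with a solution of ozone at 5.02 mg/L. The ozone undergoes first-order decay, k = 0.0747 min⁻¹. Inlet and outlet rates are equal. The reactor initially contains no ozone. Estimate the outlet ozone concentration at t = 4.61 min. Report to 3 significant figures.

Species balance: V dC/dt = Q C_in − Q C − k V C.
dC/dt = (Q/V) C_in − (Q/V + k) C; effective rate a = Q/V + k = 0.042808 + 0.0747 = 0.11751 min⁻¹.
C_ss = Q C_in/(Q + kV) = 1.8288 mg/L; C(t) = C_ss + (C₀ − C_ss) e^(−a t).
C(4.61) = 1.8288 + (-1.8288)·e^(−0.11751·4.61) = 1.8288 + (-1.8288)·0.58175 = 0.76488 mg/L.

0.765 mg/L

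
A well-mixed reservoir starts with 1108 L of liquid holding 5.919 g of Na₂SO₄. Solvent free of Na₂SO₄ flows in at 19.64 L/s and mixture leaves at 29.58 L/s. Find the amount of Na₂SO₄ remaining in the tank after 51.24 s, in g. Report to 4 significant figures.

0.9477 g

Total volume: dV/dt = Q_in − Q_out = -9.94000 L/s, so V(t) = 1108 − 9.94000 t and V(51.24) = 598.674 L.
Solute balance: dm/dt = 0 − Q_out C = −Q_out m/V(t).
dm/m = −Q_out dt/(V₀ − 9.94000 t); integrating gives ln(m/m₀) = −(Q_out/(Q_in−Q_out)) ln(V/V₀).
m = m₀ (V₀/V)^(Q_out/(Q_in−Q_out)) = 5.919 × (1108/598.674)^(-2.97586) = 0.947668 g.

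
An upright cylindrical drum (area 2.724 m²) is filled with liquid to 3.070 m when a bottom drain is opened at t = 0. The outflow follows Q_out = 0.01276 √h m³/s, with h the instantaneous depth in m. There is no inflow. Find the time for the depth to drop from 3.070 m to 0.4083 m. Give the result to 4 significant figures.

Accumulation of liquid (constant cross-section A): A dh/dt = −0.01276 √h.
∫ h^(−1/2) dh = −(0.01276/A) ∫ dt, giving 2√h = 2√h₀ − (0.01276/A) t.
t = 2A(√h₀ − √h)/0.01276 = 2·2.724·(√3.070 − √0.4083)/0.01276
  = 5.44800 × (1.75214 − 0.638984) / 0.01276 = 475.273 s.

475.3 s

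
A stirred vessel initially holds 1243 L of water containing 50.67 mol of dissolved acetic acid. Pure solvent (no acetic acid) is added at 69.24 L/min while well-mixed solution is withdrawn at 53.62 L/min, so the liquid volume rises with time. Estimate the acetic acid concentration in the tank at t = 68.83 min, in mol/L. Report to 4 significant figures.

Let m(t) be the amount of acetic acid. Volume: V(t) = V₀ + (Q_in − Q_out) t = 1243 + 15.6200 t; V(68.83) = 2318.12 L.
No acetic acid enters, so dm/dt = −Q_out · (m/V).
Separate: dm/m = −Q_out dt/V(t) ⇒ ln(m/m₀) = −(Q_out/(Q_in−Q_out)) ln(V/V₀).
m = m₀ (V₀/V)^(Q_out/(Q_in−Q_out)) = 50.67 × (1243/2318.12)^(3.43278) = 5.96507 mol.
C = m/V = 5.96507/2318.12 = 0.00257323 mol/L.

0.002573 mol/L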